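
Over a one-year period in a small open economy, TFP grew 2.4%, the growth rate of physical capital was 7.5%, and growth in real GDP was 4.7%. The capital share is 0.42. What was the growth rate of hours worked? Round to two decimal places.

-1.47%

Labor's share = 1 − 0.42 = 0.58.
gY = gA + 0.42×7.5 + 0.58×g.
0.58×g = 4.7 − 2.4 − 3.15 = -0.85.
g = -0.85 / 0.58 = -1.4655%.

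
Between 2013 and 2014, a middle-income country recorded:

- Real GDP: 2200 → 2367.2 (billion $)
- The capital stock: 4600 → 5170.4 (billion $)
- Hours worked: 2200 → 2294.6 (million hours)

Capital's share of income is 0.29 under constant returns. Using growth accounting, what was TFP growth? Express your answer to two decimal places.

Real GDP growth = (2367.2 − 2200) / 2200 = 7.6%.
The capital stock growth = (5170.4 − 4600) / 4600 = 12.4%.
Hours worked growth = (2294.6 − 2200) / 2200 = 4.3%.
Labor's share = 1 − 0.29 = 0.71.
The capital stock: 0.29 × 12.4 = 3.596 pp.
Hours worked: 0.71 × 4.3 = 3.053 pp.
TFP growth = 7.6 − 6.649 = 0.951%.

0.95%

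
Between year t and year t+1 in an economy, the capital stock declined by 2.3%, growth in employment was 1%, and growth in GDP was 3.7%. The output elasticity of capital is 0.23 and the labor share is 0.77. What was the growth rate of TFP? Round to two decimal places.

Labor's share = 1 − 0.23 = 0.77.
The capital stock: 0.23 × (-2.3) = -0.529 pp.
Employment: 0.77 × 1 = 0.77 pp.
TFP growth = 3.7 − 0.241 = 3.459%.

TFP growth was 3.46%.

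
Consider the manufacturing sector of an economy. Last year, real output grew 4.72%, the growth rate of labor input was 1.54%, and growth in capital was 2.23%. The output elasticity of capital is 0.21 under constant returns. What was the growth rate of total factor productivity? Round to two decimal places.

Labor's share = 1 − 0.21 = 0.79.
Capital: 0.21 × 2.23 = 0.4683 pp.
Labor input: 0.79 × 1.54 = 1.2166 pp.
TFP growth = 4.72 − 1.6849 = 3.0351%.

3.04%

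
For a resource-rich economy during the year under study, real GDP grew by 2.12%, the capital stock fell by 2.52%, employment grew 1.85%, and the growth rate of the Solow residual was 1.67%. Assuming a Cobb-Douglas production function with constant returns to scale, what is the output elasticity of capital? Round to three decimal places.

The output elasticity of capital is 0.320.

gY = gA + α·gK + (1−α)·gL, so gY − gA − gL = α(gK − gL).
2.12 − 1.67 − 1.85 = α × (-2.52 − 1.85).
-1.4 = -4.37 α, so α = 0.32037.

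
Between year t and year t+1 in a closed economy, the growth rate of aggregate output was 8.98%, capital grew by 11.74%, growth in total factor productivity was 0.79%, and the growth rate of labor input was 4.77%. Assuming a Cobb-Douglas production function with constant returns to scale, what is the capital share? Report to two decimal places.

The capital share is 0.49.

gY = gA + α·gK + (1−α)·gL, so gY − gA − gL = α(gK − gL).
8.98 − 0.79 − 4.77 = α × (11.74 − 4.77).
3.42 = 6.97 α, so α = 0.4907.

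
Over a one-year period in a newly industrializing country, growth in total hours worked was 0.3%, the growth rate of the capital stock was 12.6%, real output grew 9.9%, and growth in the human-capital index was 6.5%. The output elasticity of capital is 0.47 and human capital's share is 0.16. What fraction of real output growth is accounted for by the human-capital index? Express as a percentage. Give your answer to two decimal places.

10.51%

The human-capital index contributed 0.16 × 6.5 = 1.04 pp.
Share of growth = 1.04 / 9.9 × 100 = 10.5051%.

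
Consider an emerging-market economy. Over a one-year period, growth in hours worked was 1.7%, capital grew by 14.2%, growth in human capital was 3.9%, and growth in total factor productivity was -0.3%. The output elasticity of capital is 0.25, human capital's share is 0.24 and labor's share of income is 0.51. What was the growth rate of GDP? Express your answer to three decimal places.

5.053%

Labor's share = 1 − 0.25 − 0.24 = 0.51.
Capital: 0.25 × 14.2 = 3.55 pp.
Human capital: 0.24 × 3.9 = 0.936 pp.
Hours worked: 0.51 × 1.7 = 0.867 pp.
Output growth = -0.3 + 5.353 = 5.053%.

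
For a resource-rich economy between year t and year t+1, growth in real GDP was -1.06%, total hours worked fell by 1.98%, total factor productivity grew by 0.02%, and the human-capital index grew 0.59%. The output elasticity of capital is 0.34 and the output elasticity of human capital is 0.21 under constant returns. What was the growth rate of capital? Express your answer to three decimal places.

Labor's share = 1 − 0.34 − 0.21 = 0.45.
gY = gA + 0.21×0.59 + 0.45×(-1.98) + 0.34×g.
0.34×g = -1.06 − 0.02 + 0.7671 = -0.3129.
g = -0.3129 / 0.34 = -0.92029%.

-0.920%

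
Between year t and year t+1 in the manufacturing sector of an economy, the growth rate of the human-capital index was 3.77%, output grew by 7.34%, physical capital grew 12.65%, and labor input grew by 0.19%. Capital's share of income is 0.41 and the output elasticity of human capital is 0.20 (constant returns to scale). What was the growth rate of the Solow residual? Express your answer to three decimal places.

1.325%

Labor's share = 1 − 0.41 − 0.2 = 0.39.
Physical capital: 0.41 × 12.65 = 5.1865 pp.
The human-capital index: 0.2 × 3.77 = 0.754 pp.
Labor input: 0.39 × 0.19 = 0.0741 pp.
TFP growth = 7.34 − 6.0146 = 1.3254%.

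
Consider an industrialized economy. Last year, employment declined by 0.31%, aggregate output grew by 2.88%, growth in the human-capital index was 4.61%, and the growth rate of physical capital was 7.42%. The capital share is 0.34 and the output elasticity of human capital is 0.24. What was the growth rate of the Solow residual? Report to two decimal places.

-0.62%

Labor's share = 1 − 0.34 − 0.24 = 0.42.
Physical capital: 0.34 × 7.42 = 2.5228 pp.
The human-capital index: 0.24 × 4.61 = 1.1064 pp.
Employment: 0.42 × (-0.31) = -0.1302 pp.
TFP growth = 2.88 − 3.499 = -0.619%.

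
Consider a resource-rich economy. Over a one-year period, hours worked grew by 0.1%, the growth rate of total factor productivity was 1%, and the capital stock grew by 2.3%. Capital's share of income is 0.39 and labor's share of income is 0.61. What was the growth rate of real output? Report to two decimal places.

Labor's share = 1 − 0.39 = 0.61.
The capital stock: 0.39 × 2.3 = 0.897 pp.
Hours worked: 0.61 × 0.1 = 0.061 pp.
Output growth = 1 + 0.958 = 1.958%.

Real output grew 1.96%.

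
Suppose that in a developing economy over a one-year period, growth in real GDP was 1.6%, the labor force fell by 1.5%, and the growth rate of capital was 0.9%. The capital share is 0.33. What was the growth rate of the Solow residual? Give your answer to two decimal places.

2.31%

Labor's share = 1 − 0.33 = 0.67.
Capital: 0.33 × 0.9 = 0.297 pp.
The labor force: 0.67 × (-1.5) = -1.005 pp.
TFP growth = 1.6 + 0.708 = 2.308%.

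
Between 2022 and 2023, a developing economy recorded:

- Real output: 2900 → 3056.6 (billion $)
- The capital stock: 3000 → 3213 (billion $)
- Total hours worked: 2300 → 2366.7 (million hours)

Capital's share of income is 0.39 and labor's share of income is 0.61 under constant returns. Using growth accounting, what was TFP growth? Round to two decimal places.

Real output growth = (3056.6 − 2900) / 2900 = 5.4%.
The capital stock growth = (3213 − 3000) / 3000 = 7.1%.
Total hours worked growth = (2366.7 − 2300) / 2300 = 2.9%.
Labor's share = 1 − 0.39 = 0.61.
The capital stock: 0.39 × 7.1 = 2.769 pp.
Total hours worked: 0.61 × 2.9 = 1.769 pp.
TFP growth = 5.4 − 4.538 = 0.862%.

0.86%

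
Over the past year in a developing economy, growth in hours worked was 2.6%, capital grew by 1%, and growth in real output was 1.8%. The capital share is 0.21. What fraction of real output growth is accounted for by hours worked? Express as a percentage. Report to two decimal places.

Labor's share = 1 − 0.21 = 0.79.
Hours worked contributed 0.79 × 2.6 = 2.054 pp.
Share of growth = 2.054 / 1.8 × 100 = 114.1111%.

114.11%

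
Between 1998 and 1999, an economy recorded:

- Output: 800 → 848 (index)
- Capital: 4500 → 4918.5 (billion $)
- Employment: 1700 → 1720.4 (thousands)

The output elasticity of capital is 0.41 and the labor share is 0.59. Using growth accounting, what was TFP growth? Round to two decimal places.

TFP growth was 1.48%.

Output growth = (848 − 800) / 800 = 6%.
Capital growth = (4918.5 − 4500) / 4500 = 9.3%.
Employment growth = (1720.4 − 1700) / 1700 = 1.2%.
Labor's share = 1 − 0.41 = 0.59.
Capital: 0.41 × 9.3 = 3.813 pp.
Employment: 0.59 × 1.2 = 0.708 pp.
TFP growth = 6 − 4.521 = 1.479%.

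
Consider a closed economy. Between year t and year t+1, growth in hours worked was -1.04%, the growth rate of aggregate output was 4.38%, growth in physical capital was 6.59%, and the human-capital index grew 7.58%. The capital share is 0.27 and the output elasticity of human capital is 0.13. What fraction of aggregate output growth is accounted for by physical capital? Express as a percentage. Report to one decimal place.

Physical capital contributed 0.27 × 6.59 = 1.7793 pp.
Share of growth = 1.7793 / 4.38 × 100 = 40.623%.

Physical capital accounted for 40.6% of growth.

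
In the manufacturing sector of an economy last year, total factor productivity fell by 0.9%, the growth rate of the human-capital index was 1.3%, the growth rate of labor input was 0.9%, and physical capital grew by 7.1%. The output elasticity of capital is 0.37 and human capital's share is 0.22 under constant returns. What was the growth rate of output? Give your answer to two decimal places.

Output grew 2.38%.

Labor's share = 1 − 0.37 − 0.22 = 0.41.
Physical capital: 0.37 × 7.1 = 2.627 pp.
The human-capital index: 0.22 × 1.3 = 0.286 pp.
Labor input: 0.41 × 0.9 = 0.369 pp.
Output growth = -0.9 + 3.282 = 2.382%.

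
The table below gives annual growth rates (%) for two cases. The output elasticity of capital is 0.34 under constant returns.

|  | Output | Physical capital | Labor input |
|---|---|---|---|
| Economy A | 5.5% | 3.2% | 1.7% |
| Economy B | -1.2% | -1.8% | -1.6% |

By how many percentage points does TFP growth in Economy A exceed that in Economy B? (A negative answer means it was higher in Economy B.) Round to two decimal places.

2.82 percentage points

Labor's share = 1 − 0.34 = 0.66.
Economy A: TFP = 5.5 − 1.088 − 1.122 = 3.29%.
Economy B: TFP = -1.2 + 0.612 + 1.056 = 0.468%.
Difference = 3.29 − (0.468) = 2.822 pp.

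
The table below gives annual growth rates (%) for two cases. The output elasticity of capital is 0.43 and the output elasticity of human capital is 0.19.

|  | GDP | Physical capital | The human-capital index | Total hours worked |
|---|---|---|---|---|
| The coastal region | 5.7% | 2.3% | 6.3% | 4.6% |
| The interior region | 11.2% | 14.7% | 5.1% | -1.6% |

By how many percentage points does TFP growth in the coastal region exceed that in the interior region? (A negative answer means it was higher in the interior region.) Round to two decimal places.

-2.75 percentage points

Labor's share = 1 − 0.43 − 0.19 = 0.38.
The coastal region: TFP = 5.7 − 0.989 − 1.197 − 1.748 = 1.766%.
The interior region: TFP = 11.2 − 6.321 − 0.969 + 0.608 = 4.518%.
Difference = 1.766 − (4.518) = -2.752 pp.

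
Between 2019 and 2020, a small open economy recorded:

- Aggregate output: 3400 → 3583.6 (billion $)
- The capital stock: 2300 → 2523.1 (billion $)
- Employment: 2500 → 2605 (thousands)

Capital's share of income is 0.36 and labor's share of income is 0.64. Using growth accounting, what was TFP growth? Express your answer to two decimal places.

Aggregate output growth = (3583.6 − 3400) / 3400 = 5.4%.
The capital stock growth = (2523.1 − 2300) / 2300 = 9.7%.
Employment growth = (2605 − 2500) / 2500 = 4.2%.
Labor's share = 1 − 0.36 = 0.64.
The capital stock: 0.36 × 9.7 = 3.492 pp.
Employment: 0.64 × 4.2 = 2.688 pp.
TFP growth = 5.4 − 6.18 = -0.78%.

-0.78%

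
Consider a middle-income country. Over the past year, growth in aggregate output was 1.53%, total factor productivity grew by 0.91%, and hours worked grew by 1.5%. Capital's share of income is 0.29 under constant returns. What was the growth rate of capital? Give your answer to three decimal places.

-1.534%

Labor's share = 1 − 0.29 = 0.71.
gY = gA + 0.71×1.5 + 0.29×g.
0.29×g = 1.53 − 0.91 − 1.065 = -0.445.
g = -0.445 / 0.29 = -1.53448%.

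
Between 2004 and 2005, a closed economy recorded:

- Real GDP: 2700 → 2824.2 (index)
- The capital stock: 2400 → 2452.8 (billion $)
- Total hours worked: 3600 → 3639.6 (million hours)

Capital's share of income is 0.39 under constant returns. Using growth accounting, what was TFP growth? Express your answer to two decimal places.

Real GDP growth = (2824.2 − 2700) / 2700 = 4.6%.
The capital stock growth = (2452.8 − 2400) / 2400 = 2.2%.
Total hours worked growth = (3639.6 − 3600) / 3600 = 1.1%.
Labor's share = 1 − 0.39 = 0.61.
The capital stock: 0.39 × 2.2 = 0.858 pp.
Total hours worked: 0.61 × 1.1 = 0.671 pp.
TFP growth = 4.6 − 1.529 = 3.071%.

TFP growth was 3.07%.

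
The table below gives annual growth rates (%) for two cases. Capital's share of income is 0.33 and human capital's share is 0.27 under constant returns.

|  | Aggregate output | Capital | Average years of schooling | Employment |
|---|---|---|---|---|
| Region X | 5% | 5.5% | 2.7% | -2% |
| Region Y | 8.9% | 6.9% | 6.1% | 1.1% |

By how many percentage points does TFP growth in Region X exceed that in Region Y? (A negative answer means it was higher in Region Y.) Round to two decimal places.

Labor's share = 1 − 0.33 − 0.27 = 0.4.
Region X: TFP = 5 − 1.815 − 0.729 + 0.8 = 3.256%.
Region Y: TFP = 8.9 − 2.277 − 1.647 − 0.44 = 4.536%.
Difference = 3.256 − (4.536) = -1.28 pp.

-1.28 percentage points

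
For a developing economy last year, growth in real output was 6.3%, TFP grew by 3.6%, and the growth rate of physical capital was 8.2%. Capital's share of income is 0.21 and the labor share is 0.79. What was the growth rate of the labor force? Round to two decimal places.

Labor's share = 1 − 0.21 = 0.79.
gY = gA + 0.21×8.2 + 0.79×g.
0.79×g = 6.3 − 3.6 − 1.722 = 0.978.
g = 0.978 / 0.79 = 1.238%.

1.24%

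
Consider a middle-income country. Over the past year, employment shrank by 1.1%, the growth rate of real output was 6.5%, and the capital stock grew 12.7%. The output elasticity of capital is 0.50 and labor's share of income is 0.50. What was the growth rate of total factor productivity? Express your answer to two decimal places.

0.70%

Labor's share = 1 − 0.5 = 0.5.
The capital stock: 0.5 × 12.7 = 6.35 pp.
Employment: 0.5 × (-1.1) = -0.55 pp.
TFP growth = 6.5 − 5.8 = 0.7%.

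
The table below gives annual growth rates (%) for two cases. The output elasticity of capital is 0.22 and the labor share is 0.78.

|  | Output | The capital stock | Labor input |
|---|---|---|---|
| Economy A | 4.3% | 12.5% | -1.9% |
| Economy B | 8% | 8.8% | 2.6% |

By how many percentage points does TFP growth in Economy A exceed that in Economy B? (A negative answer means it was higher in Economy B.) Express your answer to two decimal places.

-1.00 percentage points

Labor's share = 1 − 0.22 = 0.78.
Economy A: TFP = 4.3 − 2.75 + 1.482 = 3.032%.
Economy B: TFP = 8 − 1.936 − 2.028 = 4.036%.
Difference = 3.032 − (4.036) = -1.004 pp.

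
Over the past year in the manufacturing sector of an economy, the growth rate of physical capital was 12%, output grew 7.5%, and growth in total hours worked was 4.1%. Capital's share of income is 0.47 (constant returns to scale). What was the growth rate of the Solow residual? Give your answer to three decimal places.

Labor's share = 1 − 0.47 = 0.53.
Physical capital: 0.47 × 12 = 5.64 pp.
Total hours worked: 0.53 × 4.1 = 2.173 pp.
TFP growth = 7.5 − 7.813 = -0.313%.

-0.313%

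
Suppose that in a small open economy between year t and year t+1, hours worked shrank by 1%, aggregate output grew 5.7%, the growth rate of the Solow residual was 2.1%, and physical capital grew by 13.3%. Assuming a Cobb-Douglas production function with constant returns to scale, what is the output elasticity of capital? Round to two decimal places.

gY = gA + α·gK + (1−α)·gL, so gY − gA − gL = α(gK − gL).
5.7 − 2.1 + 1 = α × (13.3 − (-1)).
4.6 = 14.3 α, so α = 0.3217.

0.32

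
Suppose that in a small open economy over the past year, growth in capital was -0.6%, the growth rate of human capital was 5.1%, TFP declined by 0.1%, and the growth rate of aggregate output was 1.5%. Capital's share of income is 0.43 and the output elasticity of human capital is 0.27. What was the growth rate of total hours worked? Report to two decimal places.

Labor's share = 1 − 0.43 − 0.27 = 0.3.
gY = gA + 0.43×(-0.6) + 0.27×5.1 + 0.3×g.
0.3×g = 1.5 + 0.1 − 1.119 = 0.481.
g = 0.481 / 0.3 = 1.6033%.

1.60%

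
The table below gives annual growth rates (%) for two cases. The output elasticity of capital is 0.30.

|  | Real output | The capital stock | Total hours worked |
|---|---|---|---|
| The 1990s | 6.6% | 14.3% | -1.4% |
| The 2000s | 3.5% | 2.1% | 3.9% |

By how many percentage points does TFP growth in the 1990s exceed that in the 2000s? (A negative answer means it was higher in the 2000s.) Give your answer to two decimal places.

Labor's share = 1 − 0.3 = 0.7.
The 1990s: TFP = 6.6 − 4.29 + 0.98 = 3.29%.
The 2000s: TFP = 3.5 − 0.63 − 2.73 = 0.14%.
Difference = 3.29 − (0.14) = 3.15 pp.

3.15 percentage points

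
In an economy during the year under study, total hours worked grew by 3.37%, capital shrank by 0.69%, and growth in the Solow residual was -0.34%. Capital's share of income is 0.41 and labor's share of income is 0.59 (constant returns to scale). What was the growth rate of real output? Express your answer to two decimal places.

Labor's share = 1 − 0.41 = 0.59.
Capital: 0.41 × (-0.69) = -0.2829 pp.
Total hours worked: 0.59 × 3.37 = 1.9883 pp.
Output growth = -0.34 + 1.7054 = 1.3654%.

Real output growth was 1.37%.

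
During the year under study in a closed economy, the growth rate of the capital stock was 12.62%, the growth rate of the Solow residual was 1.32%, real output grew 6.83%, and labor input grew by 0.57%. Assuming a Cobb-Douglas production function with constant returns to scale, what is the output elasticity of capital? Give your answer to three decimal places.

α = 0.410

gY = gA + α·gK + (1−α)·gL, so gY − gA − gL = α(gK − gL).
6.83 − 1.32 − 0.57 = α × (12.62 − 0.57).
4.94 = 12.05 α, so α = 0.40996.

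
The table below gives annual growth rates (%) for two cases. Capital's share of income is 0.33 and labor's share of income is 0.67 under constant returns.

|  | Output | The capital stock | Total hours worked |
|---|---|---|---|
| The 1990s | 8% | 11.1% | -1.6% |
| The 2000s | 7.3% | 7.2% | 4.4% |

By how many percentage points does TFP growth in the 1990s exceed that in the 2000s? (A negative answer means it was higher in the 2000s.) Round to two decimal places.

3.43 percentage points

Labor's share = 1 − 0.33 = 0.67.
The 1990s: TFP = 8 − 3.663 + 1.072 = 5.409%.
The 2000s: TFP = 7.3 − 2.376 − 2.948 = 1.976%.
Difference = 5.409 − (1.976) = 3.433 pp.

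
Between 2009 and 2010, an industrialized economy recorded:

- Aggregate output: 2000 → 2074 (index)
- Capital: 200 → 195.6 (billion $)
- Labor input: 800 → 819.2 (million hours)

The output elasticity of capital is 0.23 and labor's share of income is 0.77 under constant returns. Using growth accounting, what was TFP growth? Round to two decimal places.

Aggregate output growth = (2074 − 2000) / 2000 = 3.7%.
Capital growth = (195.6 − 200) / 200 = -2.2%.
Labor input growth = (819.2 − 800) / 800 = 2.4%.
Labor's share = 1 − 0.23 = 0.77.
Capital: 0.23 × (-2.2) = -0.506 pp.
Labor input: 0.77 × 2.4 = 1.848 pp.
TFP growth = 3.7 − 1.342 = 2.358%.

TFP grew 2.36%.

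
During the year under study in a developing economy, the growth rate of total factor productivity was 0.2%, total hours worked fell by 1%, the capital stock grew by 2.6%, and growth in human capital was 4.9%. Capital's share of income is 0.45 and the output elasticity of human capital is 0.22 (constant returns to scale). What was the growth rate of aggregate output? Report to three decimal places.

Aggregate output growth was 2.118%.

Labor's share = 1 − 0.45 − 0.22 = 0.33.
The capital stock: 0.45 × 2.6 = 1.17 pp.
Human capital: 0.22 × 4.9 = 1.078 pp.
Total hours worked: 0.33 × (-1) = -0.33 pp.
Output growth = 0.2 + 1.918 = 2.118%.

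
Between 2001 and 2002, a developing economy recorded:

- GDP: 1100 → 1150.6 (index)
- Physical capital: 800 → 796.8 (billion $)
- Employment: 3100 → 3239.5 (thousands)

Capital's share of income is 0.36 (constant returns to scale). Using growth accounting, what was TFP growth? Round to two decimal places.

GDP growth = (1150.6 − 1100) / 1100 = 4.6%.
Physical capital growth = (796.8 − 800) / 800 = -0.4%.
Employment growth = (3239.5 − 3100) / 3100 = 4.5%.
Labor's share = 1 − 0.36 = 0.64.
Physical capital: 0.36 × (-0.4) = -0.144 pp.
Employment: 0.64 × 4.5 = 2.88 pp.
TFP growth = 4.6 − 2.736 = 1.864%.

1.86%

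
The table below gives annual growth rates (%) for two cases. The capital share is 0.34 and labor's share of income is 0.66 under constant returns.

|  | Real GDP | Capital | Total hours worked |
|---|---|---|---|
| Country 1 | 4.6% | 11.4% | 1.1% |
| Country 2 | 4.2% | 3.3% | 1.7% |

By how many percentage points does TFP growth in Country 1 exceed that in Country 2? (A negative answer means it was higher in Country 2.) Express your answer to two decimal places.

-1.96 percentage points

Labor's share = 1 − 0.34 = 0.66.
Country 1: TFP = 4.6 − 3.876 − 0.726 = -0.002%.
Country 2: TFP = 4.2 − 1.122 − 1.122 = 1.956%.
Difference = -0.002 − (1.956) = -1.958 pp.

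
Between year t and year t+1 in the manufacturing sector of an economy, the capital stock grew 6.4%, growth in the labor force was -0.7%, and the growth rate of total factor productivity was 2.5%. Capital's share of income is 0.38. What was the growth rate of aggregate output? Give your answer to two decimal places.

Aggregate output growth was 4.50%.

Labor's share = 1 − 0.38 = 0.62.
The capital stock: 0.38 × 6.4 = 2.432 pp.
The labor force: 0.62 × (-0.7) = -0.434 pp.
Output growth = 2.5 + 1.998 = 4.498%.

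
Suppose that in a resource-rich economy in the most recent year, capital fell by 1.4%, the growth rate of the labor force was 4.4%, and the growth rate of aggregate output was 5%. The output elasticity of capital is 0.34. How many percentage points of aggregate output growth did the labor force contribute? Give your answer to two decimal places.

2.90

Labor's share = 1 − 0.34 = 0.66.
Contribution = share × growth = 0.66 × 4.4 = 2.904 pp.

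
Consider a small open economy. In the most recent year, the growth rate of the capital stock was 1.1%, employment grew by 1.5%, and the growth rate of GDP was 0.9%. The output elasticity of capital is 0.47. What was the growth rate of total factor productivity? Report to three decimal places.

-0.412%

Labor's share = 1 − 0.47 = 0.53.
The capital stock: 0.47 × 1.1 = 0.517 pp.
Employment: 0.53 × 1.5 = 0.795 pp.
TFP growth = 0.9 − 1.312 = -0.412%.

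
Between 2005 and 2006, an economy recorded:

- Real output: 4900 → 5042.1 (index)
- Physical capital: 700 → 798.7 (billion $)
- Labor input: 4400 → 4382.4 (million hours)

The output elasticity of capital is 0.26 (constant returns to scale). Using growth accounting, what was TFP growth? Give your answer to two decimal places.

-0.47%

Real output growth = (5042.1 − 4900) / 4900 = 2.9%.
Physical capital growth = (798.7 − 700) / 700 = 14.1%.
Labor input growth = (4382.4 − 4400) / 4400 = -0.4%.
Labor's share = 1 − 0.26 = 0.74.
Physical capital: 0.26 × 14.1 = 3.666 pp.
Labor input: 0.74 × (-0.4) = -0.296 pp.
TFP growth = 2.9 − 3.37 = -0.47%.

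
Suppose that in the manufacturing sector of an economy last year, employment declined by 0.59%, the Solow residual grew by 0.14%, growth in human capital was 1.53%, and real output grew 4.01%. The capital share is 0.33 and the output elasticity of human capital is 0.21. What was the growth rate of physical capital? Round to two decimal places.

Labor's share = 1 − 0.33 − 0.21 = 0.46.
gY = gA + 0.21×1.53 + 0.46×(-0.59) + 0.33×g.
0.33×g = 4.01 − 0.14 − 0.0499 = 3.8201.
g = 3.8201 / 0.33 = 11.5761%.

11.58%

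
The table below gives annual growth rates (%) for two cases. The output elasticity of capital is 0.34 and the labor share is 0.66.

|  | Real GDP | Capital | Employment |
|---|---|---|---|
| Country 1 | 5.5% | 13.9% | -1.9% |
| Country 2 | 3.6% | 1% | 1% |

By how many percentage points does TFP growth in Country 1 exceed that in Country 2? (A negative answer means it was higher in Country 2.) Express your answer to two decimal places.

-0.57 percentage points

Labor's share = 1 − 0.34 = 0.66.
Country 1: TFP = 5.5 − 4.726 + 1.254 = 2.028%.
Country 2: TFP = 3.6 − 0.34 − 0.66 = 2.6%.
Difference = 2.028 − (2.6) = -0.572 pp.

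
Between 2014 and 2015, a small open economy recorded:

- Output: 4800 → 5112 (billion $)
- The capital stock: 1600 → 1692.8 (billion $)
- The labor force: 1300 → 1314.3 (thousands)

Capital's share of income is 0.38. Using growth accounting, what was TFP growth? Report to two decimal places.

Output growth = (5112 − 4800) / 4800 = 6.5%.
The capital stock growth = (1692.8 − 1600) / 1600 = 5.8%.
The labor force growth = (1314.3 − 1300) / 1300 = 1.1%.
Labor's share = 1 − 0.38 = 0.62.
The capital stock: 0.38 × 5.8 = 2.204 pp.
The labor force: 0.62 × 1.1 = 0.682 pp.
TFP growth = 6.5 − 2.886 = 3.614%.

3.61%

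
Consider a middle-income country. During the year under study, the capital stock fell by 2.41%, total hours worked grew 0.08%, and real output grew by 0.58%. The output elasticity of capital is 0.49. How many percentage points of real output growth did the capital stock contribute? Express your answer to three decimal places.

Contribution = share × growth = 0.49 × (-2.41) = -1.1809 pp.

-1.181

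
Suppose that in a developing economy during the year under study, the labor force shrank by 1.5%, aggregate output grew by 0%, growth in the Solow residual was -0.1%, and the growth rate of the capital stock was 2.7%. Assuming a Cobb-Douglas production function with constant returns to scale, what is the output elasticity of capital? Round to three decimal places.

gY = gA + α·gK + (1−α)·gL, so gY − gA − gL = α(gK − gL).
0 + 0.1 + 1.5 = α × (2.7 − (-1.5)).
1.6 = 4.2 α, so α = 0.38095.

The output elasticity of capital is 0.381.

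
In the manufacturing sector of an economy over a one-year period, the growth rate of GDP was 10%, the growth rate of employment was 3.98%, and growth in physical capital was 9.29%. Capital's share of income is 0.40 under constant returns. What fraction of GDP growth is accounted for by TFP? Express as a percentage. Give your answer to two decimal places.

TFP accounted for 38.96% of growth.

Labor's share = 1 − 0.4 = 0.6.
Physical capital: 0.4 × 9.29 = 3.716 pp.
Employment: 0.6 × 3.98 = 2.388 pp.
TFP growth = 10 − 6.104 = 3.896%.
TFP share of growth = 3.896 / 10 × 100 = 38.96%.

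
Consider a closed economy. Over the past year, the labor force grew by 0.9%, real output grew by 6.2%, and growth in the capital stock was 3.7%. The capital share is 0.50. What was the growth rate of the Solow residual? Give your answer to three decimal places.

The Solow residual grew 3.900%.

Labor's share = 1 − 0.5 = 0.5.
The capital stock: 0.5 × 3.7 = 1.85 pp.
The labor force: 0.5 × 0.9 = 0.45 pp.
TFP growth = 6.2 − 2.3 = 3.9%.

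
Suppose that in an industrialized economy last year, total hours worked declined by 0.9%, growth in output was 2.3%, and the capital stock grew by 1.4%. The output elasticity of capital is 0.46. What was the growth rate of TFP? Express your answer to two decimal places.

Labor's share = 1 − 0.46 = 0.54.
The capital stock: 0.46 × 1.4 = 0.644 pp.
Total hours worked: 0.54 × (-0.9) = -0.486 pp.
TFP growth = 2.3 − 0.158 = 2.142%.

2.14%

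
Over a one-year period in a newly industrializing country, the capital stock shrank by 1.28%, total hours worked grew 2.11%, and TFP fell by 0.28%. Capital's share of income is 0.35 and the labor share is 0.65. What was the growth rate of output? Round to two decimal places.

0.64%

Labor's share = 1 − 0.35 = 0.65.
The capital stock: 0.35 × (-1.28) = -0.448 pp.
Total hours worked: 0.65 × 2.11 = 1.3715 pp.
Output growth = -0.28 + 0.9235 = 0.6435%.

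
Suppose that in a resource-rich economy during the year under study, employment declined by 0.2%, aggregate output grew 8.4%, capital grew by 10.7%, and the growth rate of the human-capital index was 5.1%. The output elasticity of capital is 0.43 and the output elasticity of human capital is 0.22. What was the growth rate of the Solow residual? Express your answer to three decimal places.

Labor's share = 1 − 0.43 − 0.22 = 0.35.
Capital: 0.43 × 10.7 = 4.601 pp.
The human-capital index: 0.22 × 5.1 = 1.122 pp.
Employment: 0.35 × (-0.2) = -0.07 pp.
TFP growth = 8.4 − 5.653 = 2.747%.

2.747%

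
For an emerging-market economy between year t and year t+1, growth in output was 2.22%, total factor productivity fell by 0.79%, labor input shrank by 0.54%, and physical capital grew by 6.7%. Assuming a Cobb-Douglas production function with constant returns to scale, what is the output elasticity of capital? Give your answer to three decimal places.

gY = gA + α·gK + (1−α)·gL, so gY − gA − gL = α(gK − gL).
2.22 + 0.79 + 0.54 = α × (6.7 − (-0.54)).
3.55 = 7.24 α, so α = 0.49033.

The output elasticity of capital is 0.490.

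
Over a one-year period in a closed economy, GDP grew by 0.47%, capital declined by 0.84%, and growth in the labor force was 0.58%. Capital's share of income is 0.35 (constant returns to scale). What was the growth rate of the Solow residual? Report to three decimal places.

0.387%

Labor's share = 1 − 0.35 = 0.65.
Capital: 0.35 × (-0.84) = -0.294 pp.
The labor force: 0.65 × 0.58 = 0.377 pp.
TFP growth = 0.47 − 0.083 = 0.387%.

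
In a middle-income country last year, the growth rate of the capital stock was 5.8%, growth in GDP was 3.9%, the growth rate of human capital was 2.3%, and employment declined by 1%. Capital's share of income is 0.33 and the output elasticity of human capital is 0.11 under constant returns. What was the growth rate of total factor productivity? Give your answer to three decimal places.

Labor's share = 1 − 0.33 − 0.11 = 0.56.
The capital stock: 0.33 × 5.8 = 1.914 pp.
Human capital: 0.11 × 2.3 = 0.253 pp.
Employment: 0.56 × (-1) = -0.56 pp.
TFP growth = 3.9 − 1.607 = 2.293%.

2.293%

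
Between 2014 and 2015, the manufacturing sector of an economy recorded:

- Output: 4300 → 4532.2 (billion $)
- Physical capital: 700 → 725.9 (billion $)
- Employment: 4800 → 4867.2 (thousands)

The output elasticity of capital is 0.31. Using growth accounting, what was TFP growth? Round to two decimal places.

3.29%

Output growth = (4532.2 − 4300) / 4300 = 5.4%.
Physical capital growth = (725.9 − 700) / 700 = 3.7%.
Employment growth = (4867.2 − 4800) / 4800 = 1.4%.
Labor's share = 1 − 0.31 = 0.69.
Physical capital: 0.31 × 3.7 = 1.147 pp.
Employment: 0.69 × 1.4 = 0.966 pp.
TFP growth = 5.4 − 2.113 = 3.287%.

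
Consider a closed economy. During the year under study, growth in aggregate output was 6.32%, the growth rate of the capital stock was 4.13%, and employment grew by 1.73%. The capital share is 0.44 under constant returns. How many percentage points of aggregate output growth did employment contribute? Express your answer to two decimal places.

0.97 pp

Labor's share = 1 − 0.44 = 0.56.
Contribution = share × growth = 0.56 × 1.73 = 0.9688 pp.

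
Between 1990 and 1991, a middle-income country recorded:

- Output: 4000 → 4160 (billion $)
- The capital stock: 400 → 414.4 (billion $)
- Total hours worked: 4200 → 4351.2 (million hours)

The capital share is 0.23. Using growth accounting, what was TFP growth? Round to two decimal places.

Output growth = (4160 − 4000) / 4000 = 4%.
The capital stock growth = (414.4 − 400) / 400 = 3.6%.
Total hours worked growth = (4351.2 − 4200) / 4200 = 3.6%.
Labor's share = 1 − 0.23 = 0.77.
The capital stock: 0.23 × 3.6 = 0.828 pp.
Total hours worked: 0.77 × 3.6 = 2.772 pp.
TFP growth = 4 − 3.6 = 0.4%.

TFP growth was 0.40%.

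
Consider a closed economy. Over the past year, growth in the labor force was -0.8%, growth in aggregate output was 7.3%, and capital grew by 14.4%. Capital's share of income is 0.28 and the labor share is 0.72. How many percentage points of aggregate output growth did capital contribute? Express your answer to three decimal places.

4.032 pp

Contribution = share × growth = 0.28 × 14.4 = 4.032 pp.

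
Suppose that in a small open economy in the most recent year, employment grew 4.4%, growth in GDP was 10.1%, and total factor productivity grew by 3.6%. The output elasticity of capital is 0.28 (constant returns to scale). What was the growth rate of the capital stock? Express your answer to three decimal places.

Labor's share = 1 − 0.28 = 0.72.
gY = gA + 0.72×4.4 + 0.28×g.
0.28×g = 10.1 − 3.6 − 3.168 = 3.332.
g = 3.332 / 0.28 = 11.9%.

The capital stock grew 11.900%.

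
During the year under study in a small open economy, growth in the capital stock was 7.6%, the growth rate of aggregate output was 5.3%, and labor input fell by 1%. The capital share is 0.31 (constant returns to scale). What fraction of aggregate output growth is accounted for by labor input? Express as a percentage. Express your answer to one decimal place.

Labor's share = 1 − 0.31 = 0.69.
Labor input contributed 0.69 × (-1) = -0.69 pp.
Share of growth = -0.69 / 5.3 × 100 = -13.019%.

Labor input accounted for -13.0% of growth.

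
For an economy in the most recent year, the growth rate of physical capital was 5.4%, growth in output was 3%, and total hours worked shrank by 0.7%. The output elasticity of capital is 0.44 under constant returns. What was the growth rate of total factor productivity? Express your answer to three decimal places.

Labor's share = 1 − 0.44 = 0.56.
Physical capital: 0.44 × 5.4 = 2.376 pp.
Total hours worked: 0.56 × (-0.7) = -0.392 pp.
TFP growth = 3 − 1.984 = 1.016%.

1.016%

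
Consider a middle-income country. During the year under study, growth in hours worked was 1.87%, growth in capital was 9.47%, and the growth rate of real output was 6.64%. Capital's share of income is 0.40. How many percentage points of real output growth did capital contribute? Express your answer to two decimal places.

3.79

Contribution = share × growth = 0.4 × 9.47 = 3.788 pp.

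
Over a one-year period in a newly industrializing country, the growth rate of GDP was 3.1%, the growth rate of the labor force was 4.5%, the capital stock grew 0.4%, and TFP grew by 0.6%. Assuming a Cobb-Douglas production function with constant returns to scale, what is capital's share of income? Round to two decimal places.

0.49

gY = gA + α·gK + (1−α)·gL, so gY − gA − gL = α(gK − gL).
3.1 − 0.6 − 4.5 = α × (0.4 − 4.5).
-2 = -4.1 α, so α = 0.4878.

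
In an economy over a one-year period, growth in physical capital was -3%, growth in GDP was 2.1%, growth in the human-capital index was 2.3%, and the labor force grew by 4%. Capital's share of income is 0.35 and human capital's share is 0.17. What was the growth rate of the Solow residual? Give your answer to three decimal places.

0.839%

Labor's share = 1 − 0.35 − 0.17 = 0.48.
Physical capital: 0.35 × (-3) = -1.05 pp.
The human-capital index: 0.17 × 2.3 = 0.391 pp.
The labor force: 0.48 × 4 = 1.92 pp.
TFP growth = 2.1 − 1.261 = 0.839%.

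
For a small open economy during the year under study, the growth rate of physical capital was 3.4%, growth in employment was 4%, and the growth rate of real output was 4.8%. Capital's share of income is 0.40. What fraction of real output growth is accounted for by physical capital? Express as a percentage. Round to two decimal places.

Physical capital accounted for 28.33% of growth.

Physical capital contributed 0.4 × 3.4 = 1.36 pp.
Share of growth = 1.36 / 4.8 × 100 = 28.3333%.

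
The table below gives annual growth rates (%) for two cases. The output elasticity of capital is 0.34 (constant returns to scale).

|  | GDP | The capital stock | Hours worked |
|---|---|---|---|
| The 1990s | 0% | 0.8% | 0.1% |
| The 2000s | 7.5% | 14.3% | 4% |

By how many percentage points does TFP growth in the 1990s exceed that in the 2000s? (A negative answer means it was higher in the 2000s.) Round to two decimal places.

-0.34 percentage points

Labor's share = 1 − 0.34 = 0.66.
The 1990s: TFP = 0 − 0.272 − 0.066 = -0.338%.
The 2000s: TFP = 7.5 − 4.862 − 2.64 = -0.002%.
Difference = -0.338 − (-0.002) = -0.336 pp.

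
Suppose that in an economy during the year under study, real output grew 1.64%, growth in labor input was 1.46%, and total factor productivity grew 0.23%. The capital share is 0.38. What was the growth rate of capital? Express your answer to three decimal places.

Labor's share = 1 − 0.38 = 0.62.
gY = gA + 0.62×1.46 + 0.38×g.
0.38×g = 1.64 − 0.23 − 0.9052 = 0.5048.
g = 0.5048 / 0.38 = 1.32842%.

1.328%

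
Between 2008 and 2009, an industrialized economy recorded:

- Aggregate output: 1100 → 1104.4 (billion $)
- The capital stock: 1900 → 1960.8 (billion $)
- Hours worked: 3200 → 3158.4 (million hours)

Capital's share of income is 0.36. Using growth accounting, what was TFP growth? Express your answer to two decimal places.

TFP growth was 0.08%.

Aggregate output growth = (1104.4 − 1100) / 1100 = 0.4%.
The capital stock growth = (1960.8 − 1900) / 1900 = 3.2%.
Hours worked growth = (3158.4 − 3200) / 3200 = -1.3%.
Labor's share = 1 − 0.36 = 0.64.
The capital stock: 0.36 × 3.2 = 1.152 pp.
Hours worked: 0.64 × (-1.3) = -0.832 pp.
TFP growth = 0.4 − 0.32 = 0.08%.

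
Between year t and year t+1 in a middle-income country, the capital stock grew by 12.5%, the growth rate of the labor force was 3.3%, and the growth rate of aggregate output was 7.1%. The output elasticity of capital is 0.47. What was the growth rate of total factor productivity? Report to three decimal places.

-0.524%

Labor's share = 1 − 0.47 = 0.53.
The capital stock: 0.47 × 12.5 = 5.875 pp.
The labor force: 0.53 × 3.3 = 1.749 pp.
TFP growth = 7.1 − 7.624 = -0.524%.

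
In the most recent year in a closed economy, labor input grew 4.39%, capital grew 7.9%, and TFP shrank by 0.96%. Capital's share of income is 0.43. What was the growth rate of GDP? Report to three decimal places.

4.939%

Labor's share = 1 − 0.43 = 0.57.
Capital: 0.43 × 7.9 = 3.397 pp.
Labor input: 0.57 × 4.39 = 2.5023 pp.
Output growth = -0.96 + 5.8993 = 4.9393%.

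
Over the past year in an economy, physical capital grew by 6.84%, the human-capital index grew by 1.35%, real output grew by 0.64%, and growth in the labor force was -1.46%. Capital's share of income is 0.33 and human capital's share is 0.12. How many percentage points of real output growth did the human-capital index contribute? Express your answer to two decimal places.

Contribution = share × growth = 0.12 × 1.35 = 0.162 pp.

0.16 pp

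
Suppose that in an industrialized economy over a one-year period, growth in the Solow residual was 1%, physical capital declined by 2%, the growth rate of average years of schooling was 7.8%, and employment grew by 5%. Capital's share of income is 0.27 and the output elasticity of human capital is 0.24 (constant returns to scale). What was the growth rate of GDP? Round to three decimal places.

4.782%

Labor's share = 1 − 0.27 − 0.24 = 0.49.
Physical capital: 0.27 × (-2) = -0.54 pp.
Average years of schooling: 0.24 × 7.8 = 1.872 pp.
Employment: 0.49 × 5 = 2.45 pp.
Output growth = 1 + 3.782 = 4.782%.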